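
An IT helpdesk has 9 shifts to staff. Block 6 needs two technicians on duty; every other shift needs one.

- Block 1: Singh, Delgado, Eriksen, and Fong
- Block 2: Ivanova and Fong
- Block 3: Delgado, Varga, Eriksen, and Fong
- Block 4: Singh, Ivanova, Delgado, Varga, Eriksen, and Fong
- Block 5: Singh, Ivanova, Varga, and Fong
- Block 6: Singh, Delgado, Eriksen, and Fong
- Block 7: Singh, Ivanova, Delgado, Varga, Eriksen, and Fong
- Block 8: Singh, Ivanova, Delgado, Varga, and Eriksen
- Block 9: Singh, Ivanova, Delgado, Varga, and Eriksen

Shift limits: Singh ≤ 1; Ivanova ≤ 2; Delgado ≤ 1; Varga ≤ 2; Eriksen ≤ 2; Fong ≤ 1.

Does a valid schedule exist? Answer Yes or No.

No

Total capacity is 1+2+1+2+2+1 = 9 but 10 worker-slots are needed — infeasible.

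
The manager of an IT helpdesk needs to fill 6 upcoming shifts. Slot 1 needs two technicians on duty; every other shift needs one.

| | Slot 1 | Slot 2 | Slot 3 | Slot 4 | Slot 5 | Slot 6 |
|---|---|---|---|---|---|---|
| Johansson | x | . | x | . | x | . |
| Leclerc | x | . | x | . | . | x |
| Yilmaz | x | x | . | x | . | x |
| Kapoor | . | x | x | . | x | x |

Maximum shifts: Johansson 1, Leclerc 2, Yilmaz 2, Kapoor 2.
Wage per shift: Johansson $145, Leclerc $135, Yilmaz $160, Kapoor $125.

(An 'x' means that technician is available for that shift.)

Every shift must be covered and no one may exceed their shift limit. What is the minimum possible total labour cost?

Slot 4 can only be covered by Yilmaz, so that assignment is forced.
Picking the cheapest available technician for each shift independently would cost $940, but that ignores the shift limits.
An optimal schedule: Slot 1→Johansson+Leclerc, Slot 2→Yilmaz, Slot 3→Leclerc, Slot 4→Yilmaz, Slot 5→Kapoor, Slot 6→Kapoor.
Total: 145 + 135 + 160 + 135 + 160 + 125 + 125 = $985.

$985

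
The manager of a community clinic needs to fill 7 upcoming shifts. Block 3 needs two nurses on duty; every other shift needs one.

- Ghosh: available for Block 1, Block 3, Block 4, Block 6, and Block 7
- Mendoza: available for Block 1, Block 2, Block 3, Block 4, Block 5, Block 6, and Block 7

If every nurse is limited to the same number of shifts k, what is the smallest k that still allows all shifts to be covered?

With 2 nurses and 8 worker-slots to fill, someone must work at least ⌈8/2⌉ = 4 shifts, so k ≥ 4.
k = 4 works: Block 1→Ghosh, Block 2→Mendoza, Block 3→Ghosh+Mendoza, Block 4→Ghosh, Block 5→Mendoza, Block 6→Ghosh, Block 7→Mendoza.
Loads: Ghosh 4, Mendoza 4 — all ≤ 4.

4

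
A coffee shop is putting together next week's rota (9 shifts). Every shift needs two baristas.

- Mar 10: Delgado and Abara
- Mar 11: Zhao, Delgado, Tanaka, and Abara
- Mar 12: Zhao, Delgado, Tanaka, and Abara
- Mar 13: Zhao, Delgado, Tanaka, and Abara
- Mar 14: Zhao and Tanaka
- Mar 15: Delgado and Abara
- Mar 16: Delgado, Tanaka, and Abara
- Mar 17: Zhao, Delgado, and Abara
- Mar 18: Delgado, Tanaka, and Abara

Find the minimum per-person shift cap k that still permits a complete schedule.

5

With 4 baristas and 18 worker-slots to fill, someone must work at least ⌈18/4⌉ = 5 shifts, so k ≥ 5.
k = 5 works: Mar 10→Delgado+Abara, Mar 11→Zhao+Tanaka, Mar 12→Zhao+Tanaka, Mar 13→Zhao+Abara, Mar 14→Zhao+Tanaka, Mar 15→Delgado+Abara, Mar 16→Delgado+Tanaka, Mar 17→Zhao+Delgado, Mar 18→Delgado+Tanaka.
Loads: Zhao 5, Delgado 5, Tanaka 5, Abara 3 — all ≤ 5.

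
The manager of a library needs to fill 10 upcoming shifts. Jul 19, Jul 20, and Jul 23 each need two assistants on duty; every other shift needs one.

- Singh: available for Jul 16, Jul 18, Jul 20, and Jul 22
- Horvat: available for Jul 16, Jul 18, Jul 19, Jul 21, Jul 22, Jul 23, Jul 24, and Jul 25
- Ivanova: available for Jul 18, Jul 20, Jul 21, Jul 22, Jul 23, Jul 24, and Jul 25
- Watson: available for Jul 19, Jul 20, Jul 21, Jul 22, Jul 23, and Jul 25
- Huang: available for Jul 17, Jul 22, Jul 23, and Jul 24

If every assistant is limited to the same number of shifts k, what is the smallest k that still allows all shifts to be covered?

3

With 5 assistants and 13 worker-slots to fill, someone must work at least ⌈13/5⌉ = 3 shifts, so k ≥ 3.
k = 3 works: Jul 16→Singh, Jul 17→Huang, Jul 18→Singh, Jul 19→Horvat+Watson, Jul 20→Singh+Ivanova, Jul 21→Horvat, Jul 22→Ivanova, Jul 23→Watson+Huang, Jul 24→Horvat, Jul 25→Ivanova.
Loads: Singh 3, Horvat 3, Ivanova 3, Watson 2, Huang 2 — all ≤ 3.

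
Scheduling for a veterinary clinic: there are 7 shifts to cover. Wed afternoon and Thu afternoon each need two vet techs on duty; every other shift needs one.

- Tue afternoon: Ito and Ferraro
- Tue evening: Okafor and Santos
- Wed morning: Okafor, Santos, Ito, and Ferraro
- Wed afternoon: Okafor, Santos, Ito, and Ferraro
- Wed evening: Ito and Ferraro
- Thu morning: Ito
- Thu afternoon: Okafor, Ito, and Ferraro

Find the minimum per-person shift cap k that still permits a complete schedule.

With 4 vet techs and 9 worker-slots to fill, someone must work at least ⌈9/4⌉ = 3 shifts, so k ≥ 3.
k = 3 works: Tue afternoon→Ito, Tue evening→Okafor, Wed morning→Okafor, Wed afternoon→Santos+Ferraro, Wed evening→Ito, Thu morning→Ito, Thu afternoon→Okafor+Ferraro.
Loads: Okafor 3, Santos 1, Ito 3, Ferraro 2 — all ≤ 3.

3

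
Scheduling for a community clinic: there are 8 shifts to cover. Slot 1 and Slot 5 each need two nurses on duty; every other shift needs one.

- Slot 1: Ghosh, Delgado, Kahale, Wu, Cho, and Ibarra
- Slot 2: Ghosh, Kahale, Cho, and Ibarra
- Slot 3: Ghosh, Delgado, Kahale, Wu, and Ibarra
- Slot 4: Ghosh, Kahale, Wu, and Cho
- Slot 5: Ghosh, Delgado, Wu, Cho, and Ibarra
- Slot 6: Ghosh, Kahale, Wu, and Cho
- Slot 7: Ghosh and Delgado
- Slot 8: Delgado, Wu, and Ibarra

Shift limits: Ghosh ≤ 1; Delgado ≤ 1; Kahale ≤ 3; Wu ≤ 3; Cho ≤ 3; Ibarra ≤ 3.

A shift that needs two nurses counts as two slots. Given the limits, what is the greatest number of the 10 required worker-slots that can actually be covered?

Total capacity across all nurses is 1+1+3+3+3+3 = 14, and 10 slots are needed, so at most 10 can be filled.
An assignment achieving 10: Slot 1→Wu+Cho, Slot 2→Kahale, Slot 3→Wu, Slot 4→Kahale, Slot 5→Wu+Cho, Slot 6→Kahale, Slot 7→Ghosh, Slot 8→Delgado.
Loads: Ghosh 1/1, Delgado 1/1, Kahale 3/3, Wu 3/3, Cho 2/3, Ibarra 0/3.

10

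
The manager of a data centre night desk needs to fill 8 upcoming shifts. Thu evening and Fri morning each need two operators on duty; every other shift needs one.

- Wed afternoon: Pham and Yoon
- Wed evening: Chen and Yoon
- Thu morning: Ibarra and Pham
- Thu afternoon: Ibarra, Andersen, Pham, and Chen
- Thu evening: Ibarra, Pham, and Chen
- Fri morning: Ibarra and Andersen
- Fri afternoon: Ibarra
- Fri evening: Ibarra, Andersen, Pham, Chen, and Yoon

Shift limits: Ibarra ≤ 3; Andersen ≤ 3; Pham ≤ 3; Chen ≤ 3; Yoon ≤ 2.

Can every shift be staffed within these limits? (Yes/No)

Yes

Fri morning can only be covered by Ibarra and Andersen, so that assignment is forced.
Fri afternoon can only be covered by Ibarra, so that assignment is forced.
One valid schedule: Wed afternoon→Pham, Wed evening→Chen, Thu morning→Ibarra, Thu afternoon→Andersen, Thu evening→Pham+Chen, Fri morning→Ibarra+Andersen, Fri afternoon→Ibarra, Fri evening→Andersen.
Loads: Ibarra 3/3, Andersen 3/3, Pham 2/3, Chen 2/3, Yoon 0/2 — all within limits.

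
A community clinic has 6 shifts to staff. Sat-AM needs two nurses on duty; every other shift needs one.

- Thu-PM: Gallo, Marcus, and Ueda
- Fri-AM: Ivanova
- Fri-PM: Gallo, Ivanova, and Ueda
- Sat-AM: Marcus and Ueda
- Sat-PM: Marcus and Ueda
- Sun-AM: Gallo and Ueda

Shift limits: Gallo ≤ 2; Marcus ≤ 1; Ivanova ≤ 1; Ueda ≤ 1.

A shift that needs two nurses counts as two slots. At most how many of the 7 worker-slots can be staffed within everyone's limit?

5

Total capacity across all nurses is 2+1+1+1 = 5, and 7 slots are needed, so at most 5 can be filled.
An assignment achieving 5: Thu-PM→Gallo, Fri-AM→Ivanova, Sat-AM→Marcus+Ueda, Sun-AM→Gallo.
Loads: Gallo 2/2, Marcus 1/1, Ivanova 1/1, Ueda 1/1.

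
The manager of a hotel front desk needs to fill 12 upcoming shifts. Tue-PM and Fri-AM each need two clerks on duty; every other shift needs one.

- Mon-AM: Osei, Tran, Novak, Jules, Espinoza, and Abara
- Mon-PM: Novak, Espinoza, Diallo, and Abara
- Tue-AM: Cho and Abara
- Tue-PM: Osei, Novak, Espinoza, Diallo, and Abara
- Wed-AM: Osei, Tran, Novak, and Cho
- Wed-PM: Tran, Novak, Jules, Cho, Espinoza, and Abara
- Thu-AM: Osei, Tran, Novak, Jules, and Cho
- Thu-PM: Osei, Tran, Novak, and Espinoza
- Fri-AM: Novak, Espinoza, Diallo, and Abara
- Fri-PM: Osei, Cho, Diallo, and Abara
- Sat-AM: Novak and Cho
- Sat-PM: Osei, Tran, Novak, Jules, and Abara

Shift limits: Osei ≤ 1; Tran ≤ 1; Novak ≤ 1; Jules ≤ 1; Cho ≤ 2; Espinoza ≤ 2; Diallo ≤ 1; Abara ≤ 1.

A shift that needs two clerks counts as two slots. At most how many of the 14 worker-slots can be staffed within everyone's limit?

10

Total capacity across all clerks is 1+1+1+1+2+2+1+1 = 10, and 14 slots are needed, so at most 10 can be filled.
An assignment achieving 10: Mon-PM→Espinoza, Tue-AM→Cho, Tue-PM→Abara, Wed-AM→Osei, Thu-AM→Jules, Thu-PM→Tran, Fri-AM→Espinoza+Diallo, Fri-PM→Cho, Sat-AM→Novak.
Loads: Osei 1/1, Tran 1/1, Novak 1/1, Jules 1/1, Cho 2/2, Espinoza 2/2, Diallo 1/1, Abara 1/1.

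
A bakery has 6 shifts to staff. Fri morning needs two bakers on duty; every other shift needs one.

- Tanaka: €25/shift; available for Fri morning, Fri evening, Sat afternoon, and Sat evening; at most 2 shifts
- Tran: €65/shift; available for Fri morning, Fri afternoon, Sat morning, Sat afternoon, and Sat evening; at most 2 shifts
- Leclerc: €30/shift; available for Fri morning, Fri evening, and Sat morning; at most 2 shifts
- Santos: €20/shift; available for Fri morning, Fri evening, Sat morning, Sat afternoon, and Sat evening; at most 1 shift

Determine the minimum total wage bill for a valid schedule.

€260

Fri afternoon can only be covered by Tran, so that assignment is forced.
Picking the cheapest available baker for each shift independently would cost €190, but that ignores the shift limits.
An optimal schedule: Fri morning→Leclerc+Santos, Fri afternoon→Tran, Fri evening→Tanaka, Sat morning→Leclerc, Sat afternoon→Tanaka, Sat evening→Tran.
Total: 30 + 20 + 65 + 25 + 30 + 25 + 65 = €260.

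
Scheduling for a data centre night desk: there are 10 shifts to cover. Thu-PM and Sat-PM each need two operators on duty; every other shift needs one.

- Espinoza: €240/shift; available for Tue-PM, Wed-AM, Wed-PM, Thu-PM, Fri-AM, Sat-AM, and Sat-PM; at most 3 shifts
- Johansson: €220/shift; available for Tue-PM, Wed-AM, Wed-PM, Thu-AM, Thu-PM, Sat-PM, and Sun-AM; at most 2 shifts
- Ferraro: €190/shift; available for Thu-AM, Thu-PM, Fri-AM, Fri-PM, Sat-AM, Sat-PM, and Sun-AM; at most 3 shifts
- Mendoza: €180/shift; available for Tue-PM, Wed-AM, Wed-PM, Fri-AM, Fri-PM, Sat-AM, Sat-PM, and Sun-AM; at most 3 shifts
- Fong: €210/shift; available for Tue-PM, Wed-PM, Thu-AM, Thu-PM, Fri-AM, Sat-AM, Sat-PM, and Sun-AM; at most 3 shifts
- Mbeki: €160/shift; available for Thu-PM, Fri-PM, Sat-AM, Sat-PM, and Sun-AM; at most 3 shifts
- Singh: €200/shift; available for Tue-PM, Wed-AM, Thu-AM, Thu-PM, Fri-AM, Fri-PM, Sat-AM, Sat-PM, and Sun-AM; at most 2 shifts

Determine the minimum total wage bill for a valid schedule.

Picking the cheapest available operator for each shift independently would cost €2080, but that ignores the shift limits.
An optimal schedule: Tue-PM→Mendoza, Wed-AM→Mendoza, Wed-PM→Mendoza, Thu-AM→Ferraro, Thu-PM→Ferraro+Singh, Fri-AM→Ferraro, Fri-PM→Mbeki, Sat-AM→Mbeki, Sat-PM→Singh+Fong, Sun-AM→Mbeki.
Total: 180 + 180 + 180 + 190 + 190 + 200 + 190 + 160 + 160 + 200 + 210 + 160 = €2200.

€2200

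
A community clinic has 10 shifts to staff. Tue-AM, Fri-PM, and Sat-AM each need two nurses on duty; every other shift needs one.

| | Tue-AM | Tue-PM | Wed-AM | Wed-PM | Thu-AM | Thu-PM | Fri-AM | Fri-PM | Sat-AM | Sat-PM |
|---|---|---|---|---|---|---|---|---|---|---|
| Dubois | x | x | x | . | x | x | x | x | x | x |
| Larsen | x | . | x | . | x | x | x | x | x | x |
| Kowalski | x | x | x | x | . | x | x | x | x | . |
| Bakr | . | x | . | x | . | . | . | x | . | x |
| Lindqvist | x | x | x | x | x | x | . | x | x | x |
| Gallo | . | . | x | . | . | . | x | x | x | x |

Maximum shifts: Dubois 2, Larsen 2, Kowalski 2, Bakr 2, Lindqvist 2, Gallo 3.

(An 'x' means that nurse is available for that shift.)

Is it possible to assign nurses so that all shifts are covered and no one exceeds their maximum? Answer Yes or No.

One valid schedule: Tue-AM→Kowalski+Lindqvist, Tue-PM→Dubois, Wed-AM→Gallo, Wed-PM→Kowalski, Thu-AM→Dubois, Thu-PM→Larsen, Fri-AM→Larsen, Fri-PM→Bakr+Gallo, Sat-AM→Lindqvist+Gallo, Sat-PM→Bakr.
Loads: Dubois 2/2, Larsen 2/2, Kowalski 2/2, Bakr 2/2, Lindqvist 2/2, Gallo 3/3 — all within limits.

Yes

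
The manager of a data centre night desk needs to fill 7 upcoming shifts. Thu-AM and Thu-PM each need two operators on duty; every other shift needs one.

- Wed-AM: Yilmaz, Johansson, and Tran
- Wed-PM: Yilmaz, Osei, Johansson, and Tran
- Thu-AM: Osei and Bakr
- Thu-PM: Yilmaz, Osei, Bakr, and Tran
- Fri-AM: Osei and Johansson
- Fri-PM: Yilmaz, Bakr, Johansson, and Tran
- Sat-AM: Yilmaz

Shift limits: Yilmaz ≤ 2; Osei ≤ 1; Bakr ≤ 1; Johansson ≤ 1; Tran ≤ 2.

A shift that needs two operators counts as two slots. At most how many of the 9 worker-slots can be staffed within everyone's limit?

Total capacity across all operators is 2+1+1+1+2 = 7, and 9 slots are needed, so at most 7 can be filled.
An assignment achieving 7: Wed-AM→Yilmaz, Wed-PM→Tran, Thu-AM→Osei+Bakr, Thu-PM→Tran, Fri-AM→Johansson, Sat-AM→Yilmaz.
Loads: Yilmaz 2/2, Osei 1/1, Bakr 1/1, Johansson 1/1, Tran 2/2.

7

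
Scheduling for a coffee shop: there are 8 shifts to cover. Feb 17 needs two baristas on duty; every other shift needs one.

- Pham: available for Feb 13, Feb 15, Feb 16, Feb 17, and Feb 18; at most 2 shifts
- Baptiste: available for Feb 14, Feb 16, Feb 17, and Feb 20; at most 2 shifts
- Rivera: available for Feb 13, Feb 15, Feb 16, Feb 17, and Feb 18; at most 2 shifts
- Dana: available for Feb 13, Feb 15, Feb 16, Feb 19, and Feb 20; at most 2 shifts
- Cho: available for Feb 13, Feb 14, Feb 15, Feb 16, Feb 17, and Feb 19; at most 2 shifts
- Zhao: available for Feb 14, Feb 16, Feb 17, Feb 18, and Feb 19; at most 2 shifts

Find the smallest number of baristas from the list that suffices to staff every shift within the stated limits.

5

9 slots to fill and no one can take more than 2, so at least ⌈9/2⌉ = 5 baristas are needed.
Pham, Baptiste, Rivera, Dana, and Cho alone can cover everything: Feb 13→Pham, Feb 14→Baptiste, Feb 15→Rivera, Feb 16→Dana, Feb 17→Rivera+Cho, Feb 18→Pham, Feb 19→Dana, Feb 20→Baptiste.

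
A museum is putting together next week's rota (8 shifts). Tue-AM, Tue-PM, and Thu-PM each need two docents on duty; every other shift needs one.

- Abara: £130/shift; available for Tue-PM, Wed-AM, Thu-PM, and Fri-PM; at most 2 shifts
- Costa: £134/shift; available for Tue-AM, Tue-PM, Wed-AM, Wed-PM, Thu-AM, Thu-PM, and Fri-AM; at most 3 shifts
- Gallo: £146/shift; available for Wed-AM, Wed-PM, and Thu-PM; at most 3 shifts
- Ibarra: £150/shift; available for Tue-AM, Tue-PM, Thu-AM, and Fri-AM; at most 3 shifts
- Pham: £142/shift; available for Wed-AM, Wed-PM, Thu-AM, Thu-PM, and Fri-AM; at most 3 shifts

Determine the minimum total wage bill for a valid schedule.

Tue-AM can only be covered by Costa and Ibarra, so that assignment is forced.
Fri-PM can only be covered by Abara, so that assignment is forced.
Picking the cheapest available docent for each shift independently would cost £1474, but that ignores the shift limits.
An optimal schedule: Tue-AM→Costa+Ibarra, Tue-PM→Abara+Costa, Wed-AM→Gallo, Wed-PM→Costa, Thu-AM→Pham, Thu-PM→Pham+Gallo, Fri-AM→Pham, Fri-PM→Abara.
Total: 134 + 150 + 130 + 134 + 146 + 134 + 142 + 142 + 146 + 142 + 130 = £1530.

£1530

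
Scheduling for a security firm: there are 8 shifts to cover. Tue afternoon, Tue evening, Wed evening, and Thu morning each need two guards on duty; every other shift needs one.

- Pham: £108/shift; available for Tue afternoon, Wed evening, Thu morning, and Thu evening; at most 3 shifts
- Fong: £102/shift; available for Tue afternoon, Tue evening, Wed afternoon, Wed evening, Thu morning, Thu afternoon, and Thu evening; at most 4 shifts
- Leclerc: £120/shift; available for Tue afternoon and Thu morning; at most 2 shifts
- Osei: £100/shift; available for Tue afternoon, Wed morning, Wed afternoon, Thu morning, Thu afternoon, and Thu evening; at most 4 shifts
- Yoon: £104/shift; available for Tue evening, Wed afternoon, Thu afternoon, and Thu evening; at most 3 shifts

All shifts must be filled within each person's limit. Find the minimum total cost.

£1228

Tue evening can only be covered by Fong and Yoon, so that assignment is forced.
Wed morning can only be covered by Osei, so that assignment is forced.
Wed evening can only be covered by Pham and Fong, so that assignment is forced.
Picking the cheapest available guard for each shift independently would cost £1220, but that ignores the shift limits.
An optimal schedule: Tue afternoon→Osei+Fong, Tue evening→Fong+Yoon, Wed morning→Osei, Wed afternoon→Osei, Wed evening→Fong+Pham, Thu morning→Osei+Fong, Thu afternoon→Yoon, Thu evening→Yoon.
Total: 100 + 102 + 102 + 104 + 100 + 100 + 102 + 108 + 100 + 102 + 104 + 104 = £1228.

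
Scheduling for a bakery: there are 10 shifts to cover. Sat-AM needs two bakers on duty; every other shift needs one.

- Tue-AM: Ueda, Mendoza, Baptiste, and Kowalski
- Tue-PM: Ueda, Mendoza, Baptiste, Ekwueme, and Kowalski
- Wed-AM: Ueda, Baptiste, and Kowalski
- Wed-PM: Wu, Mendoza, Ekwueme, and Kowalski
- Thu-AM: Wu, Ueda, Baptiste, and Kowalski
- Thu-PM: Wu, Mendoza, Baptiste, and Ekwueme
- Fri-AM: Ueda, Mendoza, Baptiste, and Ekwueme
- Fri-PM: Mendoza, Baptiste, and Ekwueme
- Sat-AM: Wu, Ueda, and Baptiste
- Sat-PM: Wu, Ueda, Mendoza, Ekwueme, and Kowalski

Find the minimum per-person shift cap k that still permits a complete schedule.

2

With 6 bakers and 11 worker-slots to fill, someone must work at least ⌈11/6⌉ = 2 shifts, so k ≥ 2.
k = 2 works: Tue-AM→Mendoza, Tue-PM→Ekwueme, Wed-AM→Ueda, Wed-PM→Wu, Thu-AM→Baptiste, Thu-PM→Baptiste, Fri-AM→Ekwueme, Fri-PM→Mendoza, Sat-AM→Wu+Ueda, Sat-PM→Kowalski.
Loads: Wu 2, Ueda 2, Mendoza 2, Baptiste 2, Ekwueme 2, Kowalski 1 — all ≤ 2.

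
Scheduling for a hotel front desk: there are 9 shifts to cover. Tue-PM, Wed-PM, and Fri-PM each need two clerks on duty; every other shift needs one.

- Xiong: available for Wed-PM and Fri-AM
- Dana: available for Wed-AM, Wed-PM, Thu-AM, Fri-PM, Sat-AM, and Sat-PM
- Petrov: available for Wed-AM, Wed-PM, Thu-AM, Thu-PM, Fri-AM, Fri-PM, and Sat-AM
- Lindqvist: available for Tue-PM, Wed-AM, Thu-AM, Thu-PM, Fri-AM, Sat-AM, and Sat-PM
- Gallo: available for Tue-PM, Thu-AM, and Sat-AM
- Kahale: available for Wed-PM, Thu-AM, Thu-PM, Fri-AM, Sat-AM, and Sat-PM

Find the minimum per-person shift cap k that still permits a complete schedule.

With 6 clerks and 12 worker-slots to fill, someone must work at least ⌈12/6⌉ = 2 shifts, so k ≥ 2.
k = 2 works: Tue-PM→Lindqvist+Gallo, Wed-AM→Dana, Wed-PM→Xiong+Kahale, Thu-AM→Gallo, Thu-PM→Petrov, Fri-AM→Xiong, Fri-PM→Dana+Petrov, Sat-AM→Kahale, Sat-PM→Lindqvist.
Loads: Xiong 2, Dana 2, Petrov 2, Lindqvist 2, Gallo 2, Kahale 2 — all ≤ 2.

2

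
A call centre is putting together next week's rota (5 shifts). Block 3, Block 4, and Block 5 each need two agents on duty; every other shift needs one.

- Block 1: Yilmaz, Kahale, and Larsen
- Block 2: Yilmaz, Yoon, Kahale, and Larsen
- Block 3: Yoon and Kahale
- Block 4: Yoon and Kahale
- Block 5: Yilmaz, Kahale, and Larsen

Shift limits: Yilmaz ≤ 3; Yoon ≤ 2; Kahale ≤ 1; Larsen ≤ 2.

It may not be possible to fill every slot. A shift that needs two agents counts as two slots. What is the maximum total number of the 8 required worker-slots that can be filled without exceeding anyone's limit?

7

Total capacity across all agents is 3+2+1+2 = 8, and 8 slots are needed, so at most 8 can be filled.
Shifts {Block 3, Block 4} need 4 slots but only Yoon and Kahale are available for them, supplying at most 3 — so at least 1 slot must go unfilled.
An assignment achieving 7: Block 1→Yilmaz, Block 2→Yilmaz, Block 3→Yoon+Kahale, Block 4→Yoon, Block 5→Yilmaz+Larsen.
Loads: Yilmaz 3/3, Yoon 2/2, Kahale 1/1, Larsen 1/2.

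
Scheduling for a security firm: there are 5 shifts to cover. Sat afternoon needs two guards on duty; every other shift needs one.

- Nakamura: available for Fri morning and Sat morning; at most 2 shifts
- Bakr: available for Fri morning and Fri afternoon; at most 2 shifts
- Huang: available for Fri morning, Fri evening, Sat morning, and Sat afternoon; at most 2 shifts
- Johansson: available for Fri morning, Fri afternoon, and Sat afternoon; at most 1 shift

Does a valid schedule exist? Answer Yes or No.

Fri evening can only be covered by Huang, so that assignment is forced.
Sat afternoon can only be covered by Huang and Johansson, so that assignment is forced.
One valid schedule: Fri morning→Nakamura, Fri afternoon→Bakr, Fri evening→Huang, Sat morning→Nakamura, Sat afternoon→Huang+Johansson.
Loads: Nakamura 2/2, Bakr 1/2, Huang 2/2, Johansson 1/1 — all within limits.

Yes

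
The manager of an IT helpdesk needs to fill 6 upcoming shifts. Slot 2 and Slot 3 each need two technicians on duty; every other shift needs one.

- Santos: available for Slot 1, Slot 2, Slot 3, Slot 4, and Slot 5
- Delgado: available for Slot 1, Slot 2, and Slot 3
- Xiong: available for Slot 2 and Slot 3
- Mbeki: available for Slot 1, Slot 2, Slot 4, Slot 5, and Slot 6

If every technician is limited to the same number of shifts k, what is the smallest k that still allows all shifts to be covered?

2

With 4 technicians and 8 worker-slots to fill, someone must work at least ⌈8/4⌉ = 2 shifts, so k ≥ 2.
k = 2 works: Slot 1→Delgado, Slot 2→Xiong+Mbeki, Slot 3→Delgado+Xiong, Slot 4→Santos, Slot 5→Santos, Slot 6→Mbeki.
Loads: Santos 2, Delgado 2, Xiong 2, Mbeki 2 — all ≤ 2.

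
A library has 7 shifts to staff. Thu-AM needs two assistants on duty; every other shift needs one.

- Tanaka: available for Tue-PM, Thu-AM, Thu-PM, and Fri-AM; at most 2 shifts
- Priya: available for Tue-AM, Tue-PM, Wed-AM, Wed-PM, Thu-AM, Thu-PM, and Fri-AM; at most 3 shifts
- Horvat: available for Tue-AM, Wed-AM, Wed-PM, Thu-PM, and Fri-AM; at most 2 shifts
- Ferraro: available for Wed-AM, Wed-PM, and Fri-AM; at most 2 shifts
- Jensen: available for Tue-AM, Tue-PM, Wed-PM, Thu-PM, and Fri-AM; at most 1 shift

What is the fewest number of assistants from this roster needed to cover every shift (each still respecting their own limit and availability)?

4

8 slots to fill and no one can take more than 3, so at least ⌈8/3⌉ = 3 assistants are needed.
Any 3 assistants together have capacity at most 3+2+2 = 7 < 8 slots, so 3 can never suffice.
Tanaka, Priya, Horvat, and Ferraro alone can cover everything: Tue-AM→Priya, Tue-PM→Tanaka, Wed-AM→Priya, Wed-PM→Horvat, Thu-AM→Tanaka+Priya, Thu-PM→Horvat, Fri-AM→Ferraro.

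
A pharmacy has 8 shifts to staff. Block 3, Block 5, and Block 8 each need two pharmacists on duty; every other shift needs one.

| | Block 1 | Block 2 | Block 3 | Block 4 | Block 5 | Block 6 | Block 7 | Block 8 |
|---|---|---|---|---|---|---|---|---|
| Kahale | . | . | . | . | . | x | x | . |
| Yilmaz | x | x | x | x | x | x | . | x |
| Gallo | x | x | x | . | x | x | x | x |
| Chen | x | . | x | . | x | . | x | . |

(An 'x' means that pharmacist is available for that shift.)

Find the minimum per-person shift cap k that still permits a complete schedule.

3

With 4 pharmacists and 11 worker-slots to fill, someone must work at least ⌈11/4⌉ = 3 shifts, so k ≥ 3.
k = 3 works: Block 1→Chen, Block 2→Yilmaz, Block 3→Gallo+Chen, Block 4→Yilmaz, Block 5→Gallo+Chen, Block 6→Kahale, Block 7→Kahale, Block 8→Yilmaz+Gallo.
Loads: Kahale 2, Yilmaz 3, Gallo 3, Chen 3 — all ≤ 3.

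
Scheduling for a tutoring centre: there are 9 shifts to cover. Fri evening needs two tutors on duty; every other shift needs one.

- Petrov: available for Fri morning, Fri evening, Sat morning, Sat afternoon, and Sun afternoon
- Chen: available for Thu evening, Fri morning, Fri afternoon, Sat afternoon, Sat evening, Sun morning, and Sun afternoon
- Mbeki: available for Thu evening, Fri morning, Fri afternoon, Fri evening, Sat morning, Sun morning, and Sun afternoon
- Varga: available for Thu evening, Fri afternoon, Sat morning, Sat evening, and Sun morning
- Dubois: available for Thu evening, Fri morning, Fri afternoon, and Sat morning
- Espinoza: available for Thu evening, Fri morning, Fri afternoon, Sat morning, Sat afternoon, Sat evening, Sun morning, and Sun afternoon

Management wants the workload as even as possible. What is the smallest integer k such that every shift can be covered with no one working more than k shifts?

2

With 6 tutors and 10 worker-slots to fill, someone must work at least ⌈10/6⌉ = 2 shifts, so k ≥ 2.
k = 2 works: Thu evening→Varga, Fri morning→Dubois, Fri afternoon→Varga, Fri evening→Petrov+Mbeki, Sat morning→Dubois, Sat afternoon→Petrov, Sat evening→Chen, Sun morning→Chen, Sun afternoon→Mbeki.
Loads: Petrov 2, Chen 2, Mbeki 2, Varga 2, Dubois 2, Espinoza 0 — all ≤ 2.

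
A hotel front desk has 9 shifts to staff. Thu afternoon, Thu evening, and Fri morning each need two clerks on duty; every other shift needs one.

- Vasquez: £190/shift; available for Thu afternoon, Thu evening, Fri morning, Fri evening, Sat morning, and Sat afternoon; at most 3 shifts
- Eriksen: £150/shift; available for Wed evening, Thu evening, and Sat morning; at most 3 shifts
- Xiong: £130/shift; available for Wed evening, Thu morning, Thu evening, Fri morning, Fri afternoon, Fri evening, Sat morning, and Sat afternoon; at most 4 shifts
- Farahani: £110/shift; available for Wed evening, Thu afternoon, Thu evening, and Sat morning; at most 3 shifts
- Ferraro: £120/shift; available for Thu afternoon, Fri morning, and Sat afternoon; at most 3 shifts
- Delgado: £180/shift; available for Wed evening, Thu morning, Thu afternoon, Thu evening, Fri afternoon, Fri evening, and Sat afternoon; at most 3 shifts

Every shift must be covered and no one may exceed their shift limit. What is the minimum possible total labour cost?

£1510

Picking the cheapest available clerk for each shift independently would cost £1450, but that ignores the shift limits.
An optimal schedule: Wed evening→Farahani, Thu morning→Xiong, Thu afternoon→Farahani+Ferraro, Thu evening→Farahani+Eriksen, Fri morning→Ferraro+Xiong, Fri afternoon→Xiong, Fri evening→Xiong, Sat morning→Eriksen, Sat afternoon→Ferraro.
Total: 110 + 130 + 110 + 120 + 110 + 150 + 120 + 130 + 130 + 130 + 150 + 120 = £1510.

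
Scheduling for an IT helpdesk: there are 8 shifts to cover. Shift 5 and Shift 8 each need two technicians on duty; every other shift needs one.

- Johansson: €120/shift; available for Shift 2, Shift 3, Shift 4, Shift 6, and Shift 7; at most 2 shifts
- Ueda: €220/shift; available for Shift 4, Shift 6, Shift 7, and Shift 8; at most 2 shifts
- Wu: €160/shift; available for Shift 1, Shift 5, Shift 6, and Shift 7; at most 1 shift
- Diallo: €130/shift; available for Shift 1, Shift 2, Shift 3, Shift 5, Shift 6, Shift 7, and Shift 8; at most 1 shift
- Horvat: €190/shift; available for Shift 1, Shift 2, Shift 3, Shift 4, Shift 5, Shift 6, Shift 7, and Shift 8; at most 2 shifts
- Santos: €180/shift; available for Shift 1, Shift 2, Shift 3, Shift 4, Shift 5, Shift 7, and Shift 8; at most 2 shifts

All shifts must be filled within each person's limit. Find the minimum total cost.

Picking the cheapest available technician for each shift independently would cost €1330, but that ignores the shift limits.
An optimal schedule: Shift 1→Wu, Shift 2→Johansson, Shift 3→Johansson, Shift 4→Ueda, Shift 5→Diallo+Horvat, Shift 6→Ueda, Shift 7→Santos, Shift 8→Horvat+Santos.
Total: 160 + 120 + 120 + 220 + 130 + 190 + 220 + 180 + 190 + 180 = €1710.

€1710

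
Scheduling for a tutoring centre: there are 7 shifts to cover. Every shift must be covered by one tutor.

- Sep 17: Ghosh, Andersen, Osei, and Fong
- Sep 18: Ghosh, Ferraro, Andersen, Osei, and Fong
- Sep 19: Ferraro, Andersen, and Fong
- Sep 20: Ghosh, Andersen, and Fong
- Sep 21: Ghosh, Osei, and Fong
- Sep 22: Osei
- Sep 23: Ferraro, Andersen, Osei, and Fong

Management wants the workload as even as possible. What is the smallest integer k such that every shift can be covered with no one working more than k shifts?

2

With 5 tutors and 7 worker-slots to fill, someone must work at least ⌈7/5⌉ = 2 shifts, so k ≥ 2.
k = 2 works: Sep 17→Andersen, Sep 18→Andersen, Sep 19→Ferraro, Sep 20→Ghosh, Sep 21→Ghosh, Sep 22→Osei, Sep 23→Ferraro.
Loads: Ghosh 2, Ferraro 2, Andersen 2, Osei 1, Fong 0 — all ≤ 2.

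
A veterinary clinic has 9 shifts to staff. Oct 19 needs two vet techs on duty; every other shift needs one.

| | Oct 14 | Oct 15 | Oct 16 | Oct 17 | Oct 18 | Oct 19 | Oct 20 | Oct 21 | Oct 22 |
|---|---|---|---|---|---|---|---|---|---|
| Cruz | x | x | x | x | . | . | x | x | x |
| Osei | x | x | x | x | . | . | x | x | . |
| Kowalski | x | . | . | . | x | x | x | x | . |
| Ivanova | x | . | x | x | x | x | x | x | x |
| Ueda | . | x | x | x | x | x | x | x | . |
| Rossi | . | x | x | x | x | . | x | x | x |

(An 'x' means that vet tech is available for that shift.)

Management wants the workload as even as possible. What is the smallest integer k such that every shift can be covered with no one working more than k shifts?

2

With 6 vet techs and 10 worker-slots to fill, someone must work at least ⌈10/6⌉ = 2 shifts, so k ≥ 2.
k = 2 works: Oct 14→Cruz, Oct 15→Osei, Oct 16→Osei, Oct 17→Ivanova, Oct 18→Kowalski, Oct 19→Kowalski+Ivanova, Oct 20→Ueda, Oct 21→Ueda, Oct 22→Cruz.
Loads: Cruz 2, Osei 2, Kowalski 2, Ivanova 2, Ueda 2, Rossi 0 — all ≤ 2.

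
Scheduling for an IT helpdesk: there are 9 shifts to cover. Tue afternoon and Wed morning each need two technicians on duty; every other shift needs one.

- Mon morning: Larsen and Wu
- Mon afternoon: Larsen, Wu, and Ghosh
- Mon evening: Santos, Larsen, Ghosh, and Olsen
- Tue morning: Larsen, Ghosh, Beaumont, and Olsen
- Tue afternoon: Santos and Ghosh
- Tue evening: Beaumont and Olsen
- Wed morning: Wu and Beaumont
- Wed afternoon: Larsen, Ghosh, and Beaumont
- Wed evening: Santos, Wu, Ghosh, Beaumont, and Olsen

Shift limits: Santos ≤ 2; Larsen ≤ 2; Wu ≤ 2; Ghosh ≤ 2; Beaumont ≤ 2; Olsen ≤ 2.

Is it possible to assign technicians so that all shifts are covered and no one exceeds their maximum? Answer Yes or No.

Yes

Tue afternoon can only be covered by Santos and Ghosh, so that assignment is forced.
Wed morning can only be covered by Wu and Beaumont, so that assignment is forced.
One valid schedule: Mon morning→Larsen, Mon afternoon→Larsen, Mon evening→Santos, Tue morning→Olsen, Tue afternoon→Santos+Ghosh, Tue evening→Beaumont, Wed morning→Wu+Beaumont, Wed afternoon→Ghosh, Wed evening→Wu.
Loads: Santos 2/2, Larsen 2/2, Wu 2/2, Ghosh 2/2, Beaumont 2/2, Olsen 1/2 — all within limits.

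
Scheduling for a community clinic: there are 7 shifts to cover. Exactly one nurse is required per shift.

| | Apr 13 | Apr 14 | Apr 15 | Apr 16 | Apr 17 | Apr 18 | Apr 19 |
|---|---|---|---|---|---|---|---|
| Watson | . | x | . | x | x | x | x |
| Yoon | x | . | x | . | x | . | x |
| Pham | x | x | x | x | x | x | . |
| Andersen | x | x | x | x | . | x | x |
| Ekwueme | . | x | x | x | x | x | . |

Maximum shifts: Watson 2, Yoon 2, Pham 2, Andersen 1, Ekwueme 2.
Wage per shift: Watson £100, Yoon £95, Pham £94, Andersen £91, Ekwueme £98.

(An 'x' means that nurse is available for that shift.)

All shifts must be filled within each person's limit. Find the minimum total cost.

Picking the cheapest available nurse for each shift independently would cost £640, but that ignores the shift limits.
An optimal schedule: Apr 13→Andersen, Apr 14→Pham, Apr 15→Pham, Apr 16→Ekwueme, Apr 17→Yoon, Apr 18→Ekwueme, Apr 19→Yoon.
Total: 91 + 94 + 94 + 98 + 95 + 98 + 95 = £665.

£665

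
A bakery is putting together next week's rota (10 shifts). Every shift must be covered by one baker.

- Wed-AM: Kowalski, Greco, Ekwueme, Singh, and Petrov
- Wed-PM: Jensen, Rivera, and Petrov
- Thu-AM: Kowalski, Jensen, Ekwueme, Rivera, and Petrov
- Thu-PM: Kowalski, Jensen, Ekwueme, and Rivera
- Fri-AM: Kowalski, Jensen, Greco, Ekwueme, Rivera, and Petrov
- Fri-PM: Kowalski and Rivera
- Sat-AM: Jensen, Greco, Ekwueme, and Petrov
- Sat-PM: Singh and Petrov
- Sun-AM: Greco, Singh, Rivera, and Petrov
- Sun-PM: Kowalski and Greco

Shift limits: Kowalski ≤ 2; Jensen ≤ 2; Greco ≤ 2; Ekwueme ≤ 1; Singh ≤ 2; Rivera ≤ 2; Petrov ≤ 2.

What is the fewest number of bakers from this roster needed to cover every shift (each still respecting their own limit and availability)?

5

10 slots to fill and no one can take more than 2, so at least ⌈10/2⌉ = 5 bakers are needed.
Kowalski, Jensen, Greco, Singh, and Rivera alone can cover everything: Wed-AM→Greco, Wed-PM→Jensen, Thu-AM→Rivera, Thu-PM→Rivera, Fri-AM→Greco, Fri-PM→Kowalski, Sat-AM→Jensen, Sat-PM→Singh, Sun-AM→Singh, Sun-PM→Kowalski.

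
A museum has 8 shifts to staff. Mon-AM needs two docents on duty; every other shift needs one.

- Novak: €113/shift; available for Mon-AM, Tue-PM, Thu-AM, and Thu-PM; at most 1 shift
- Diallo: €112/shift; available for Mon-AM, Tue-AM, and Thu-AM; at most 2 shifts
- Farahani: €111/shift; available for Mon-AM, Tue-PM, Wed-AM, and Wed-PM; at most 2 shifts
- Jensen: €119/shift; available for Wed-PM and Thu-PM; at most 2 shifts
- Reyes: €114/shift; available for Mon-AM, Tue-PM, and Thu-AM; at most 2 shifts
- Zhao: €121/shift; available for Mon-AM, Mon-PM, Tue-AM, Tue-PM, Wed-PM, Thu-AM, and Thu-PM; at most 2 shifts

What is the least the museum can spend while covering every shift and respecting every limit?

€1027

Mon-PM can only be covered by Zhao, so that assignment is forced.
Wed-AM can only be covered by Farahani, so that assignment is forced.
Picking the cheapest available docent for each shift independently would cost €1014, but that ignores the shift limits.
An optimal schedule: Mon-AM→Diallo+Reyes, Mon-PM→Zhao, Tue-AM→Diallo, Tue-PM→Novak, Wed-AM→Farahani, Wed-PM→Farahani, Thu-AM→Reyes, Thu-PM→Jensen.
Total: 112 + 114 + 121 + 112 + 113 + 111 + 111 + 114 + 119 = €1027.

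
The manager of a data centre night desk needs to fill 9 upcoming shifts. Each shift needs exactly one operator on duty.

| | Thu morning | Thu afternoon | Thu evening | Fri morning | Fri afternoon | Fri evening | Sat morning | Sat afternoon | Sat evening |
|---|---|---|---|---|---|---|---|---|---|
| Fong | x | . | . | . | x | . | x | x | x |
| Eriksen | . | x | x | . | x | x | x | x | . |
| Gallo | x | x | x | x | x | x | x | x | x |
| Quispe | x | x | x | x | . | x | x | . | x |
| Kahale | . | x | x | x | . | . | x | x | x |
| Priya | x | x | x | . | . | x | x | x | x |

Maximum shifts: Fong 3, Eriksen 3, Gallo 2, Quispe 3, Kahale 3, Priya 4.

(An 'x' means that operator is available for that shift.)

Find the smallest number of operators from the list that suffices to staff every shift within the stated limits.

9 slots to fill and no one can take more than 4, so at least ⌈9/4⌉ = 3 operators are needed.
Fong, Eriksen, and Quispe alone can cover everything: Thu morning→Fong, Thu afternoon→Eriksen, Thu evening→Eriksen, Fri morning→Quispe, Fri afternoon→Fong, Fri evening→Eriksen, Sat morning→Quispe, Sat afternoon→Fong, Sat evening→Quispe.

3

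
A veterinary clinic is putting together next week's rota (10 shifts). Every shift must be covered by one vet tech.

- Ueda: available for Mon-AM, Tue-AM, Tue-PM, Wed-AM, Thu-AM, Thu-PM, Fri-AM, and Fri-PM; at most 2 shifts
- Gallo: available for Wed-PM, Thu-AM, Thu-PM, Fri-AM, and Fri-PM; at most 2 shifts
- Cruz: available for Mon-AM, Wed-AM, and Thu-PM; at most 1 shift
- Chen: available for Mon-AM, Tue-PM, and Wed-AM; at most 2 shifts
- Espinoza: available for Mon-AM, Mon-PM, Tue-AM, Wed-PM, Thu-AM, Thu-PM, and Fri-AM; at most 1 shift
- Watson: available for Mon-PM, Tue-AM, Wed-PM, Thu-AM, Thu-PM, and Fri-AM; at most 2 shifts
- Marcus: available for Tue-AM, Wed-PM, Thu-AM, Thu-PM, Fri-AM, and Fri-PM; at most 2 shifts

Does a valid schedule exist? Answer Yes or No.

Yes

One valid schedule: Mon-AM→Cruz, Mon-PM→Espinoza, Tue-AM→Watson, Tue-PM→Ueda, Wed-AM→Ueda, Wed-PM→Gallo, Thu-AM→Watson, Thu-PM→Marcus, Fri-AM→Marcus, Fri-PM→Gallo.
Loads: Ueda 2/2, Gallo 2/2, Cruz 1/1, Chen 0/2, Espinoza 1/1, Watson 2/2, Marcus 2/2 — all within limits.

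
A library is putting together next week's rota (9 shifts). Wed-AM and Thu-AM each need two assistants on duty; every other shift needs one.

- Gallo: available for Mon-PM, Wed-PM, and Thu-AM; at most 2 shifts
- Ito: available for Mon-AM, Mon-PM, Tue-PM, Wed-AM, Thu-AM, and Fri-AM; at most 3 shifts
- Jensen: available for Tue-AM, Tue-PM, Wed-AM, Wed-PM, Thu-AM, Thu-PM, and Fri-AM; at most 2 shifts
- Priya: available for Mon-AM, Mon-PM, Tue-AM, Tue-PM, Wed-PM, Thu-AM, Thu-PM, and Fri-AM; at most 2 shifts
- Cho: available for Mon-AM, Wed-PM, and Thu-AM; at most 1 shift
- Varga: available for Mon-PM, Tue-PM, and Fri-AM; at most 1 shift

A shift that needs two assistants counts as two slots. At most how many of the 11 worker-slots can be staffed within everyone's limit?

11

Total capacity across all assistants is 2+3+2+2+1+1 = 11, and 11 slots are needed, so at most 11 can be filled.
An assignment achieving 11: Mon-AM→Ito, Mon-PM→Gallo, Tue-AM→Jensen, Tue-PM→Ito, Wed-AM→Ito+Jensen, Wed-PM→Gallo, Thu-AM→Priya+Cho, Thu-PM→Priya, Fri-AM→Varga.
Loads: Gallo 2/2, Ito 3/3, Jensen 2/2, Priya 2/2, Cho 1/1, Varga 1/1.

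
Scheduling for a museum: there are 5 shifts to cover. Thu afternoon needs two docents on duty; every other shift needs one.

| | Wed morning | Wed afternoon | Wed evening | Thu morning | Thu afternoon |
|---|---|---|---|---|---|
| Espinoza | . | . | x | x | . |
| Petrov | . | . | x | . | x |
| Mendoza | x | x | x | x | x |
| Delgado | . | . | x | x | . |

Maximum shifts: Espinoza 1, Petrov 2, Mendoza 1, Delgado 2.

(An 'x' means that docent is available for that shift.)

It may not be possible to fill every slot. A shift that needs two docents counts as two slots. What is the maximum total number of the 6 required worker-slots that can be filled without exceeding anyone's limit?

4

Total capacity across all docents is 1+2+1+2 = 6, and 6 slots are needed, so at most 6 can be filled.
Shifts {Wed morning, Wed afternoon} need 2 slots but only Mendoza are available for them, supplying at most 1 — so at least 1 slot must go unfilled.
An assignment achieving 4: Wed morning→Mendoza, Wed evening→Petrov, Thu morning→Espinoza, Thu afternoon→Petrov.
Loads: Espinoza 1/1, Petrov 2/2, Mendoza 1/1, Delgado 0/2.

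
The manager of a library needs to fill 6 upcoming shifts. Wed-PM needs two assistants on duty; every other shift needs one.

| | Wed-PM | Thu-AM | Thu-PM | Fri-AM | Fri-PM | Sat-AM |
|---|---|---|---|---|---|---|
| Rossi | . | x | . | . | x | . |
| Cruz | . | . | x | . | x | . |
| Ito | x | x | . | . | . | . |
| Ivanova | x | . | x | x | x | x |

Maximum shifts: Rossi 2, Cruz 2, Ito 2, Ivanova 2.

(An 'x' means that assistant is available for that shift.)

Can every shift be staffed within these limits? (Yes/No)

No

Total capacity is 8 and 7 slots are needed, so capacity alone doesn't rule it out.
Shifts {Wed-PM, Fri-AM, Sat-AM} need 4 worker-slots in total, but the assistants available for any of those shifts (Ito and Ivanova) can supply at most 3 among them. So no valid schedule exists.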